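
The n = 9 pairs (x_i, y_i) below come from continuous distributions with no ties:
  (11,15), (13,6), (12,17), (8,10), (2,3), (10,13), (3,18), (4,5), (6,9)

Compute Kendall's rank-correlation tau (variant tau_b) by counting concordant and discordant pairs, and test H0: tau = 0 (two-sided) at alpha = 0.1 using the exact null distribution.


Step 1: Enumerate the 36 unordered pairs (i,j) with i<j and classify each by sign(x_j-x_i) * sign(y_j-y_i).
  (1,2):dx=+2,dy=-9->D; (1,3):dx=+1,dy=+2->C; (1,4):dx=-3,dy=-5->C; (1,5):dx=-9,dy=-12->C
  (1,6):dx=-1,dy=-2->C; (1,7):dx=-8,dy=+3->D; (1,8):dx=-7,dy=-10->C; (1,9):dx=-5,dy=-6->C
  (2,3):dx=-1,dy=+11->D; (2,4):dx=-5,dy=+4->D; (2,5):dx=-11,dy=-3->C; (2,6):dx=-3,dy=+7->D
  (2,7):dx=-10,dy=+12->D; (2,8):dx=-9,dy=-1->C; (2,9):dx=-7,dy=+3->D; (3,4):dx=-4,dy=-7->C
  (3,5):dx=-10,dy=-14->C; (3,6):dx=-2,dy=-4->C; (3,7):dx=-9,dy=+1->D; (3,8):dx=-8,dy=-12->C
  (3,9):dx=-6,dy=-8->C; (4,5):dx=-6,dy=-7->C; (4,6):dx=+2,dy=+3->C; (4,7):dx=-5,dy=+8->D
  (4,8):dx=-4,dy=-5->C; (4,9):dx=-2,dy=-1->C; (5,6):dx=+8,dy=+10->C; (5,7):dx=+1,dy=+15->C
  (5,8):dx=+2,dy=+2->C; (5,9):dx=+4,dy=+6->C; (6,7):dx=-7,dy=+5->D; (6,8):dx=-6,dy=-8->C
  (6,9):dx=-4,dy=-4->C; (7,8):dx=+1,dy=-13->D; (7,9):dx=+3,dy=-9->D; (8,9):dx=+2,dy=+4->C
Step 2: C = 24, D = 12, total pairs = 36.
Step 3: tau = (C - D)/(n(n-1)/2) = (24 - 12)/36 = 0.333333.
Step 4: Exact two-sided p-value (enumerate n! = 362880 permutations of y under H0): p = 0.259518.
Step 5: alpha = 0.1. fail to reject H0.

tau_b = 0.3333 (C=24, D=12), p = 0.259518, fail to reject H0.


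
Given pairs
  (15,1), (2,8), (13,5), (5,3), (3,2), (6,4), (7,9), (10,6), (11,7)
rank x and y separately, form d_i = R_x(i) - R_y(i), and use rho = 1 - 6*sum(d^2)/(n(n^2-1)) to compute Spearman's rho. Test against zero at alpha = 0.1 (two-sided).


Step 1: Rank x and y separately (midranks; no ties here).
rank(x): 15->9, 2->1, 13->8, 5->3, 3->2, 6->4, 7->5, 10->6, 11->7
rank(y): 1->1, 8->8, 5->5, 3->3, 2->2, 4->4, 9->9, 6->6, 7->7
Step 2: d_i = R_x(i) - R_y(i); compute d_i^2.
  (9-1)^2=64, (1-8)^2=49, (8-5)^2=9, (3-3)^2=0, (2-2)^2=0, (4-4)^2=0, (5-9)^2=16, (6-6)^2=0, (7-7)^2=0
sum(d^2) = 138.
Step 3: rho = 1 - 6*138 / (9*(9^2 - 1)) = 1 - 828/720 = -0.150000.
Step 4: Under H0, t = rho * sqrt((n-2)/(1-rho^2)) = -0.4014 ~ t(7).
Step 5: Two-sided p-value from the t-distribution with 7 df = 0.700094.
Step 6: alpha = 0.1. fail to reject H0.

rho = -0.1500, p = 0.700094, fail to reject H0 at alpha = 0.1.


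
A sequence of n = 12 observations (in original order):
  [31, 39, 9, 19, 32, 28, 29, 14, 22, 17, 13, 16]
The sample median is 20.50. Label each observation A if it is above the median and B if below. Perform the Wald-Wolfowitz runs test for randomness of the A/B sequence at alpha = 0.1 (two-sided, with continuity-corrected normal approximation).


Step 1: Compute median = 20.50; label A = above, B = below.
Labels in order: AABBAAABABBB  (n_A = 6, n_B = 6)
Step 2: Count runs R = 6.
Step 3: Under H0 (random ordering), E[R] = 2*n_A*n_B/(n_A+n_B) + 1 = 2*6*6/12 + 1 = 7.0000.
        Var[R] = 2*n_A*n_B*(2*n_A*n_B - n_A - n_B) / ((n_A+n_B)^2 * (n_A+n_B-1)) = 4320/1584 = 2.7273.
        SD[R] = 1.6514.
Step 4: Continuity-corrected z = (R + 0.5 - E[R]) / SD[R] = (6 + 0.5 - 7.0000) / 1.6514 = -0.3028.
Step 5: Two-sided p-value via normal approximation = 2*(1 - Phi(|z|)) = 0.762069.
Step 6: alpha = 0.1. fail to reject H0.

R = 6, z = -0.3028, p = 0.762069, fail to reject H0.


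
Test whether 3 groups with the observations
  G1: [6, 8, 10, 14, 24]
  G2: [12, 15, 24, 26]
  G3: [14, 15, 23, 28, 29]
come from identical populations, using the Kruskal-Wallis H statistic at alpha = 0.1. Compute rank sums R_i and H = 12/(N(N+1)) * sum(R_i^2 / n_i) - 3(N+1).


Step 1: Combine all N = 14 observations and assign midranks.
sorted (value, group, rank): (6,G1,1), (8,G1,2), (10,G1,3), (12,G2,4), (14,G1,5.5), (14,G3,5.5), (15,G2,7.5), (15,G3,7.5), (23,G3,9), (24,G1,10.5), (24,G2,10.5), (26,G2,12), (28,G3,13), (29,G3,14)
Step 2: Sum ranks within each group.
R_1 = 22 (n_1 = 5)
R_2 = 34 (n_2 = 4)
R_3 = 49 (n_3 = 5)
Step 3: H = 12/(N(N+1)) * sum(R_i^2/n_i) - 3(N+1)
     = 12/(14*15) * (22^2/5 + 34^2/4 + 49^2/5) - 3*15
     = 0.057143 * 866 - 45
     = 4.485714.
Step 4: Ties present; correction factor C = 1 - 18/(14^3 - 14) = 0.993407. Corrected H = 4.485714 / 0.993407 = 4.515487.
Step 5: Under H0, H ~ chi^2(2); p-value = 0.104586.
Step 6: alpha = 0.1. fail to reject H0.

H = 4.5155, df = 2, p = 0.104586, fail to reject H0.


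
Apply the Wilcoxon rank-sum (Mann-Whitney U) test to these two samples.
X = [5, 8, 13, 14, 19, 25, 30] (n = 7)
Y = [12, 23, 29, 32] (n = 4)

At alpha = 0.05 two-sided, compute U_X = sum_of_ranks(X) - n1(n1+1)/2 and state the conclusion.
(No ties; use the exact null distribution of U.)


Step 1: Combine and sort all 11 observations; assign midranks.
sorted (value, group): (5,X), (8,X), (12,Y), (13,X), (14,X), (19,X), (23,Y), (25,X), (29,Y), (30,X), (32,Y)
ranks: 5->1, 8->2, 12->3, 13->4, 14->5, 19->6, 23->7, 25->8, 29->9, 30->10, 32->11
Step 2: Rank sum for X: R1 = 1 + 2 + 4 + 5 + 6 + 8 + 10 = 36.
Step 3: U_X = R1 - n1(n1+1)/2 = 36 - 7*8/2 = 36 - 28 = 8.
       U_Y = n1*n2 - U_X = 28 - 8 = 20.
Step 4: No ties, so the exact null distribution of U (based on enumerating the C(11,7) = 330 equally likely rank assignments) gives the two-sided p-value.
Step 5: p-value = 0.315152; compare to alpha = 0.05. fail to reject H0.

U_X = 8, p = 0.315152, fail to reject H0 at alpha = 0.05.


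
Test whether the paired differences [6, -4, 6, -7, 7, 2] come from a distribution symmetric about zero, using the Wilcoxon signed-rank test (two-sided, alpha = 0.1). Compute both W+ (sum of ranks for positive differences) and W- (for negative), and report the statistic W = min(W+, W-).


Step 1: Drop any zero differences (none here) and take |d_i|.
|d| = [6, 4, 6, 7, 7, 2]
Step 2: Midrank |d_i| (ties get averaged ranks).
ranks: |6|->3.5, |4|->2, |6|->3.5, |7|->5.5, |7|->5.5, |2|->1
Step 3: Attach original signs; sum ranks with positive sign and with negative sign.
W+ = 3.5 + 3.5 + 5.5 + 1 = 13.5
W- = 2 + 5.5 = 7.5
(Check: W+ + W- = 21 should equal n(n+1)/2 = 21.)
Step 4: Test statistic W = min(W+, W-) = 7.5.
Step 5: Ties in |d|, so use the tie-corrected normal approximation.
        E[W] = n(n+1)/4 = 6*7/4 = 10.5.
        Tie groups: |d|=6 (t=2), |d|=7 (t=2); sum(t^3 - t) = 12.
        Var[W] = n(n+1)(2n+1)/24 - sum(t^3-t)/48 = 546/24 - 12/48 = 22.5.
        z = (W - E[W]) / sqrt(Var[W]) = (7.5 - 10.5) / 4.7434 = -0.6325.
        Two-sided p = 2*Phi(z) = 0.527089.
Step 6: alpha = 0.1. fail to reject H0.

W+ = 13.5, W- = 7.5, W = min = 7.5, p = 0.527089, fail to reject H0.


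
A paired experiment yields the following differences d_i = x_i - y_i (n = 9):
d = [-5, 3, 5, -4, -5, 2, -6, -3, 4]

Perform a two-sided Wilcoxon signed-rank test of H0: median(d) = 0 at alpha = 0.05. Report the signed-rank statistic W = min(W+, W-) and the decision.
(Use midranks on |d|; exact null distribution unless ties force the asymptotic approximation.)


Step 1: Drop any zero differences (none here) and take |d_i|.
|d| = [5, 3, 5, 4, 5, 2, 6, 3, 4]
Step 2: Midrank |d_i| (ties get averaged ranks).
ranks: |5|->7, |3|->2.5, |5|->7, |4|->4.5, |5|->7, |2|->1, |6|->9, |3|->2.5, |4|->4.5
Step 3: Attach original signs; sum ranks with positive sign and with negative sign.
W+ = 2.5 + 7 + 1 + 4.5 = 15
W- = 7 + 4.5 + 7 + 9 + 2.5 = 30
(Check: W+ + W- = 45 should equal n(n+1)/2 = 45.)
Step 4: Test statistic W = min(W+, W-) = 15.
Step 5: Ties in |d|, so use the tie-corrected normal approximation.
        E[W] = n(n+1)/4 = 9*10/4 = 22.5.
        Tie groups: |d|=3 (t=2), |d|=4 (t=2), |d|=5 (t=3); sum(t^3 - t) = 36.
        Var[W] = n(n+1)(2n+1)/24 - sum(t^3-t)/48 = 1710/24 - 36/48 = 70.5.
        z = (W - E[W]) / sqrt(Var[W]) = (15 - 22.5) / 8.3964 = -0.8932.
        Two-sided p = 2*Phi(z) = 0.371730.
Step 6: alpha = 0.05. fail to reject H0.

W+ = 15, W- = 30, W = min = 15, p = 0.371730, fail to reject H0.


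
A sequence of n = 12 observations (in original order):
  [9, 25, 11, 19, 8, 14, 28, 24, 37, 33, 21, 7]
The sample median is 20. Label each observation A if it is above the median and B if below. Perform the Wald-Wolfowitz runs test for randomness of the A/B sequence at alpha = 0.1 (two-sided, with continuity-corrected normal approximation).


Step 1: Compute median = 20; label A = above, B = below.
Labels in order: BABBBBAAAAAB  (n_A = 6, n_B = 6)
Step 2: Count runs R = 5.
Step 3: Under H0 (random ordering), E[R] = 2*n_A*n_B/(n_A+n_B) + 1 = 2*6*6/12 + 1 = 7.0000.
        Var[R] = 2*n_A*n_B*(2*n_A*n_B - n_A - n_B) / ((n_A+n_B)^2 * (n_A+n_B-1)) = 4320/1584 = 2.7273.
        SD[R] = 1.6514.
Step 4: Continuity-corrected z = (R + 0.5 - E[R]) / SD[R] = (5 + 0.5 - 7.0000) / 1.6514 = -0.9083.
Step 5: Two-sided p-value via normal approximation = 2*(1 - Phi(|z|)) = 0.363722.
Step 6: alpha = 0.1. fail to reject H0.

R = 5, z = -0.9083, p = 0.363722, fail to reject H0.


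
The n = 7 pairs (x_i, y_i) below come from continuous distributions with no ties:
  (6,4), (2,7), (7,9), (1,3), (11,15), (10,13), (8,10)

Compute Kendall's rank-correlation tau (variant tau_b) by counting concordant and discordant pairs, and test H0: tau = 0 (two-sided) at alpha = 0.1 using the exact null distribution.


Step 1: Enumerate the 21 unordered pairs (i,j) with i<j and classify each by sign(x_j-x_i) * sign(y_j-y_i).
  (1,2):dx=-4,dy=+3->D; (1,3):dx=+1,dy=+5->C; (1,4):dx=-5,dy=-1->C; (1,5):dx=+5,dy=+11->C
  (1,6):dx=+4,dy=+9->C; (1,7):dx=+2,dy=+6->C; (2,3):dx=+5,dy=+2->C; (2,4):dx=-1,dy=-4->C
  (2,5):dx=+9,dy=+8->C; (2,6):dx=+8,dy=+6->C; (2,7):dx=+6,dy=+3->C; (3,4):dx=-6,dy=-6->C
  (3,5):dx=+4,dy=+6->C; (3,6):dx=+3,dy=+4->C; (3,7):dx=+1,dy=+1->C; (4,5):dx=+10,dy=+12->C
  (4,6):dx=+9,dy=+10->C; (4,7):dx=+7,dy=+7->C; (5,6):dx=-1,dy=-2->C; (5,7):dx=-3,dy=-5->C
  (6,7):dx=-2,dy=-3->C
Step 2: C = 20, D = 1, total pairs = 21.
Step 3: tau = (C - D)/(n(n-1)/2) = (20 - 1)/21 = 0.904762.
Step 4: Exact two-sided p-value (enumerate n! = 5040 permutations of y under H0): p = 0.002778.
Step 5: alpha = 0.1. reject H0.

tau_b = 0.9048 (C=20, D=1), p = 0.002778, reject H0.


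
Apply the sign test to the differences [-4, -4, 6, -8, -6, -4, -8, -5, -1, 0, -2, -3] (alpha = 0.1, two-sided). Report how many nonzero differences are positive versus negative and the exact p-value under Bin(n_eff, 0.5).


Step 1: Discard zero differences. Original n = 12; n_eff = number of nonzero differences = 11.
Nonzero differences (with sign): -4, -4, +6, -8, -6, -4, -8, -5, -1, -2, -3
Step 2: Count signs: positive = 1, negative = 10.
Step 3: Under H0: P(positive) = 0.5, so the number of positives S ~ Bin(11, 0.5).
Step 4: Two-sided exact p-value = sum of Bin(11,0.5) probabilities at or below the observed probability = 0.011719.
Step 5: alpha = 0.1. reject H0.

n_eff = 11, pos = 1, neg = 10, p = 0.011719, reject H0.


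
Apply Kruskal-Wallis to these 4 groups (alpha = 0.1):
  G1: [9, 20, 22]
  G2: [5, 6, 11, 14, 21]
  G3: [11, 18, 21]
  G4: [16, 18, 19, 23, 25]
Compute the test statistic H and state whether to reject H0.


Step 1: Combine all N = 16 observations and assign midranks.
sorted (value, group, rank): (5,G2,1), (6,G2,2), (9,G1,3), (11,G2,4.5), (11,G3,4.5), (14,G2,6), (16,G4,7), (18,G3,8.5), (18,G4,8.5), (19,G4,10), (20,G1,11), (21,G2,12.5), (21,G3,12.5), (22,G1,14), (23,G4,15), (25,G4,16)
Step 2: Sum ranks within each group.
R_1 = 28 (n_1 = 3)
R_2 = 26 (n_2 = 5)
R_3 = 25.5 (n_3 = 3)
R_4 = 56.5 (n_4 = 5)
Step 3: H = 12/(N(N+1)) * sum(R_i^2/n_i) - 3(N+1)
     = 12/(16*17) * (28^2/3 + 26^2/5 + 25.5^2/3 + 56.5^2/5) - 3*17
     = 0.044118 * 1251.73 - 51
     = 4.223529.
Step 4: Ties present; correction factor C = 1 - 18/(16^3 - 16) = 0.995588. Corrected H = 4.223529 / 0.995588 = 4.242245.
Step 5: Under H0, H ~ chi^2(3); p-value = 0.236466.
Step 6: alpha = 0.1. fail to reject H0.

H = 4.2422, df = 3, p = 0.236466, fail to reject H0.


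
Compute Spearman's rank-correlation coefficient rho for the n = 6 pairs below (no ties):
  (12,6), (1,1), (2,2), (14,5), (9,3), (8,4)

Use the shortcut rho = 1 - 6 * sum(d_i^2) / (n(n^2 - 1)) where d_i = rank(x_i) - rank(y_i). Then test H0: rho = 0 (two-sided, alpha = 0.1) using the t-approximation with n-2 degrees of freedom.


Step 1: Rank x and y separately (midranks; no ties here).
rank(x): 12->5, 1->1, 2->2, 14->6, 9->4, 8->3
rank(y): 6->6, 1->1, 2->2, 5->5, 3->3, 4->4
Step 2: d_i = R_x(i) - R_y(i); compute d_i^2.
  (5-6)^2=1, (1-1)^2=0, (2-2)^2=0, (6-5)^2=1, (4-3)^2=1, (3-4)^2=1
sum(d^2) = 4.
Step 3: rho = 1 - 6*4 / (6*(6^2 - 1)) = 1 - 24/210 = 0.885714.
Step 4: Under H0, t = rho * sqrt((n-2)/(1-rho^2)) = 3.8158 ~ t(4).
Step 5: Two-sided p-value from the t-distribution with 4 df = 0.018845.
Step 6: alpha = 0.1. reject H0.

rho = 0.8857, p = 0.018845, reject H0 at alpha = 0.1.


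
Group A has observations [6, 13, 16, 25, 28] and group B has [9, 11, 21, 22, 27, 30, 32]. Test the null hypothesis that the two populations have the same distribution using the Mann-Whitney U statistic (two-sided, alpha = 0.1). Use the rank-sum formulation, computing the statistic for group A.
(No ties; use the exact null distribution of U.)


Step 1: Combine and sort all 12 observations; assign midranks.
sorted (value, group): (6,X), (9,Y), (11,Y), (13,X), (16,X), (21,Y), (22,Y), (25,X), (27,Y), (28,X), (30,Y), (32,Y)
ranks: 6->1, 9->2, 11->3, 13->4, 16->5, 21->6, 22->7, 25->8, 27->9, 28->10, 30->11, 32->12
Step 2: Rank sum for X: R1 = 1 + 4 + 5 + 8 + 10 = 28.
Step 3: U_X = R1 - n1(n1+1)/2 = 28 - 5*6/2 = 28 - 15 = 13.
       U_Y = n1*n2 - U_X = 35 - 13 = 22.
Step 4: No ties, so the exact null distribution of U (based on enumerating the C(12,5) = 792 equally likely rank assignments) gives the two-sided p-value.
Step 5: p-value = 0.530303; compare to alpha = 0.1. fail to reject H0.

U_X = 13, p = 0.530303, fail to reject H0 at alpha = 0.1.


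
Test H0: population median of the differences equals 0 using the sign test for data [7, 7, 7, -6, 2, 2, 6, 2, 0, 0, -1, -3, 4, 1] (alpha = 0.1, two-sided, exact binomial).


Step 1: Discard zero differences. Original n = 14; n_eff = number of nonzero differences = 12.
Nonzero differences (with sign): +7, +7, +7, -6, +2, +2, +6, +2, -1, -3, +4, +1
Step 2: Count signs: positive = 9, negative = 3.
Step 3: Under H0: P(positive) = 0.5, so the number of positives S ~ Bin(12, 0.5).
Step 4: Two-sided exact p-value = sum of Bin(12,0.5) probabilities at or below the observed probability = 0.145996.
Step 5: alpha = 0.1. fail to reject H0.

n_eff = 12, pos = 9, neg = 3, p = 0.145996, fail to reject H0.


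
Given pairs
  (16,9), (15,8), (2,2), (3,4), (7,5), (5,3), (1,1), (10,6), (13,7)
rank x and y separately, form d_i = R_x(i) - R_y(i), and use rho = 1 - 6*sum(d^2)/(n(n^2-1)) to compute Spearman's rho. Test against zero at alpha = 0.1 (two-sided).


Step 1: Rank x and y separately (midranks; no ties here).
rank(x): 16->9, 15->8, 2->2, 3->3, 7->5, 5->4, 1->1, 10->6, 13->7
rank(y): 9->9, 8->8, 2->2, 4->4, 5->5, 3->3, 1->1, 6->6, 7->7
Step 2: d_i = R_x(i) - R_y(i); compute d_i^2.
  (9-9)^2=0, (8-8)^2=0, (2-2)^2=0, (3-4)^2=1, (5-5)^2=0, (4-3)^2=1, (1-1)^2=0, (6-6)^2=0, (7-7)^2=0
sum(d^2) = 2.
Step 3: rho = 1 - 6*2 / (9*(9^2 - 1)) = 1 - 12/720 = 0.983333.
Step 4: Under H0, t = rho * sqrt((n-2)/(1-rho^2)) = 14.3096 ~ t(7).
Step 5: Two-sided p-value from the t-distribution with 7 df = 0.000002.
Step 6: alpha = 0.1. reject H0.

rho = 0.9833, p = 0.000002, reject H0 at alpha = 0.1.


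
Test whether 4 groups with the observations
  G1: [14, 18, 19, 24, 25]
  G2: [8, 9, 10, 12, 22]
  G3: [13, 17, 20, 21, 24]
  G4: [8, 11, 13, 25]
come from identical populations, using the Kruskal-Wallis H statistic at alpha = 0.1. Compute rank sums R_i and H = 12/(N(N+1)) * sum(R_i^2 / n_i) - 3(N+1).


Step 1: Combine all N = 19 observations and assign midranks.
sorted (value, group, rank): (8,G2,1.5), (8,G4,1.5), (9,G2,3), (10,G2,4), (11,G4,5), (12,G2,6), (13,G3,7.5), (13,G4,7.5), (14,G1,9), (17,G3,10), (18,G1,11), (19,G1,12), (20,G3,13), (21,G3,14), (22,G2,15), (24,G1,16.5), (24,G3,16.5), (25,G1,18.5), (25,G4,18.5)
Step 2: Sum ranks within each group.
R_1 = 67 (n_1 = 5)
R_2 = 29.5 (n_2 = 5)
R_3 = 61 (n_3 = 5)
R_4 = 32.5 (n_4 = 4)
Step 3: H = 12/(N(N+1)) * sum(R_i^2/n_i) - 3(N+1)
     = 12/(19*20) * (67^2/5 + 29.5^2/5 + 61^2/5 + 32.5^2/4) - 3*20
     = 0.031579 * 2080.11 - 60
     = 5.687763.
Step 4: Ties present; correction factor C = 1 - 24/(19^3 - 19) = 0.996491. Corrected H = 5.687763 / 0.996491 = 5.707790.
Step 5: Under H0, H ~ chi^2(3); p-value = 0.126725.
Step 6: alpha = 0.1. fail to reject H0.

H = 5.7078, df = 3, p = 0.126725, fail to reject H0.


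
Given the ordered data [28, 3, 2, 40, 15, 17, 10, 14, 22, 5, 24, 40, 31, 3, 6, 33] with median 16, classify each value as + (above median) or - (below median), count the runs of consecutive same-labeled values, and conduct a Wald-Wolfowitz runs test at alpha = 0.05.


Step 1: Compute median = 16; label A = above, B = below.
Labels in order: ABBABABBABAAABBA  (n_A = 8, n_B = 8)
Step 2: Count runs R = 11.
Step 3: Under H0 (random ordering), E[R] = 2*n_A*n_B/(n_A+n_B) + 1 = 2*8*8/16 + 1 = 9.0000.
        Var[R] = 2*n_A*n_B*(2*n_A*n_B - n_A - n_B) / ((n_A+n_B)^2 * (n_A+n_B-1)) = 14336/3840 = 3.7333.
        SD[R] = 1.9322.
Step 4: Continuity-corrected z = (R - 0.5 - E[R]) / SD[R] = (11 - 0.5 - 9.0000) / 1.9322 = 0.7763.
Step 5: Two-sided p-value via normal approximation = 2*(1 - Phi(|z|)) = 0.437558.
Step 6: alpha = 0.05. fail to reject H0.

R = 11, z = 0.7763, p = 0.437558, fail to reject H0.


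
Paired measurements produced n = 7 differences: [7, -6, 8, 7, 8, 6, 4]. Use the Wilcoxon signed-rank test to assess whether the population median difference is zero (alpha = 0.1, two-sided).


Step 1: Drop any zero differences (none here) and take |d_i|.
|d| = [7, 6, 8, 7, 8, 6, 4]
Step 2: Midrank |d_i| (ties get averaged ranks).
ranks: |7|->4.5, |6|->2.5, |8|->6.5, |7|->4.5, |8|->6.5, |6|->2.5, |4|->1
Step 3: Attach original signs; sum ranks with positive sign and with negative sign.
W+ = 4.5 + 6.5 + 4.5 + 6.5 + 2.5 + 1 = 25.5
W- = 2.5 = 2.5
(Check: W+ + W- = 28 should equal n(n+1)/2 = 28.)
Step 4: Test statistic W = min(W+, W-) = 2.5.
Step 5: Ties in |d|, so use the tie-corrected normal approximation.
        E[W] = n(n+1)/4 = 7*8/4 = 14.
        Tie groups: |d|=6 (t=2), |d|=7 (t=2), |d|=8 (t=2); sum(t^3 - t) = 18.
        Var[W] = n(n+1)(2n+1)/24 - sum(t^3-t)/48 = 840/24 - 18/48 = 34.625.
        z = (W - E[W]) / sqrt(Var[W]) = (2.5 - 14) / 5.8843 = -1.9544.
        Two-sided p = 2*Phi(z) = 0.050660.
Step 6: alpha = 0.1. reject H0.

W+ = 25.5, W- = 2.5, W = min = 2.5, p = 0.050660, reject H0.


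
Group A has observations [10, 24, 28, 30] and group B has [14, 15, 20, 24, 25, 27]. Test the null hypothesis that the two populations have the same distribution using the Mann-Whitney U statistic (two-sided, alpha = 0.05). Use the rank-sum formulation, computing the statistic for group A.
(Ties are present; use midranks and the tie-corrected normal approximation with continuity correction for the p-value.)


Step 1: Combine and sort all 10 observations; assign midranks.
sorted (value, group): (10,X), (14,Y), (15,Y), (20,Y), (24,X), (24,Y), (25,Y), (27,Y), (28,X), (30,X)
ranks: 10->1, 14->2, 15->3, 20->4, 24->5.5, 24->5.5, 25->7, 27->8, 28->9, 30->10
Step 2: Rank sum for X: R1 = 1 + 5.5 + 9 + 10 = 25.5.
Step 3: U_X = R1 - n1(n1+1)/2 = 25.5 - 4*5/2 = 25.5 - 10 = 15.5.
       U_Y = n1*n2 - U_X = 24 - 15.5 = 8.5.
Step 4: Ties are present, so use the tie-corrected normal approximation (with continuity correction) for the p-value.
Step 5: p-value = 0.521166; compare to alpha = 0.05. fail to reject H0.

U_X = 15.5, p = 0.521166, fail to reject H0 at alpha = 0.05.


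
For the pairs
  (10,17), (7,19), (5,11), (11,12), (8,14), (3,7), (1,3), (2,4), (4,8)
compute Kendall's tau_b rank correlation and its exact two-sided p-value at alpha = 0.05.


Step 1: Enumerate the 36 unordered pairs (i,j) with i<j and classify each by sign(x_j-x_i) * sign(y_j-y_i).
  (1,2):dx=-3,dy=+2->D; (1,3):dx=-5,dy=-6->C; (1,4):dx=+1,dy=-5->D; (1,5):dx=-2,dy=-3->C
  (1,6):dx=-7,dy=-10->C; (1,7):dx=-9,dy=-14->C; (1,8):dx=-8,dy=-13->C; (1,9):dx=-6,dy=-9->C
  (2,3):dx=-2,dy=-8->C; (2,4):dx=+4,dy=-7->D; (2,5):dx=+1,dy=-5->D; (2,6):dx=-4,dy=-12->C
  (2,7):dx=-6,dy=-16->C; (2,8):dx=-5,dy=-15->C; (2,9):dx=-3,dy=-11->C; (3,4):dx=+6,dy=+1->C
  (3,5):dx=+3,dy=+3->C; (3,6):dx=-2,dy=-4->C; (3,7):dx=-4,dy=-8->C; (3,8):dx=-3,dy=-7->C
  (3,9):dx=-1,dy=-3->C; (4,5):dx=-3,dy=+2->D; (4,6):dx=-8,dy=-5->C; (4,7):dx=-10,dy=-9->C
  (4,8):dx=-9,dy=-8->C; (4,9):dx=-7,dy=-4->C; (5,6):dx=-5,dy=-7->C; (5,7):dx=-7,dy=-11->C
  (5,8):dx=-6,dy=-10->C; (5,9):dx=-4,dy=-6->C; (6,7):dx=-2,dy=-4->C; (6,8):dx=-1,dy=-3->C
  (6,9):dx=+1,dy=+1->C; (7,8):dx=+1,dy=+1->C; (7,9):dx=+3,dy=+5->C; (8,9):dx=+2,dy=+4->C
Step 2: C = 31, D = 5, total pairs = 36.
Step 3: tau = (C - D)/(n(n-1)/2) = (31 - 5)/36 = 0.722222.
Step 4: Exact two-sided p-value (enumerate n! = 362880 permutations of y under H0): p = 0.005886.
Step 5: alpha = 0.05. reject H0.

tau_b = 0.7222 (C=31, D=5), p = 0.005886, reject H0.


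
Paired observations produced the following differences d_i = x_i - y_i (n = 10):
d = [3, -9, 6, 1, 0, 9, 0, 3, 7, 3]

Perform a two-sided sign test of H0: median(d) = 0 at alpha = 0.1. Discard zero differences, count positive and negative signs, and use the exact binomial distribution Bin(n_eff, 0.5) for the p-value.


Step 1: Discard zero differences. Original n = 10; n_eff = number of nonzero differences = 8.
Nonzero differences (with sign): +3, -9, +6, +1, +9, +3, +7, +3
Step 2: Count signs: positive = 7, negative = 1.
Step 3: Under H0: P(positive) = 0.5, so the number of positives S ~ Bin(8, 0.5).
Step 4: Two-sided exact p-value = sum of Bin(8,0.5) probabilities at or below the observed probability = 0.070312.
Step 5: alpha = 0.1. reject H0.

n_eff = 8, pos = 7, neg = 1, p = 0.070312, reject H0.


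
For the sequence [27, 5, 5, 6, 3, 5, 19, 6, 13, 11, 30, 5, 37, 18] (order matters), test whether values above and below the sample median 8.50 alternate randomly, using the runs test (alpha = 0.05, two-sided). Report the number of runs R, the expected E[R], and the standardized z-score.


Step 1: Compute median = 8.50; label A = above, B = below.
Labels in order: ABBBBBABAAABAA  (n_A = 7, n_B = 7)
Step 2: Count runs R = 7.
Step 3: Under H0 (random ordering), E[R] = 2*n_A*n_B/(n_A+n_B) + 1 = 2*7*7/14 + 1 = 8.0000.
        Var[R] = 2*n_A*n_B*(2*n_A*n_B - n_A - n_B) / ((n_A+n_B)^2 * (n_A+n_B-1)) = 8232/2548 = 3.2308.
        SD[R] = 1.7974.
Step 4: Continuity-corrected z = (R + 0.5 - E[R]) / SD[R] = (7 + 0.5 - 8.0000) / 1.7974 = -0.2782.
Step 5: Two-sided p-value via normal approximation = 2*(1 - Phi(|z|)) = 0.780879.
Step 6: alpha = 0.05. fail to reject H0.

R = 7, z = -0.2782, p = 0.780879, fail to reject H0.


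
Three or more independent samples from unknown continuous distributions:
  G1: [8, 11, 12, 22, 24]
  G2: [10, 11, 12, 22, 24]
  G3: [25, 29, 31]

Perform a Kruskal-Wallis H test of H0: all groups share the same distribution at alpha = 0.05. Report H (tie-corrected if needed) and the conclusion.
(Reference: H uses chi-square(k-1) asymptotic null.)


Step 1: Combine all N = 13 observations and assign midranks.
sorted (value, group, rank): (8,G1,1), (10,G2,2), (11,G1,3.5), (11,G2,3.5), (12,G1,5.5), (12,G2,5.5), (22,G1,7.5), (22,G2,7.5), (24,G1,9.5), (24,G2,9.5), (25,G3,11), (29,G3,12), (31,G3,13)
Step 2: Sum ranks within each group.
R_1 = 27 (n_1 = 5)
R_2 = 28 (n_2 = 5)
R_3 = 36 (n_3 = 3)
Step 3: H = 12/(N(N+1)) * sum(R_i^2/n_i) - 3(N+1)
     = 12/(13*14) * (27^2/5 + 28^2/5 + 36^2/3) - 3*14
     = 0.065934 * 734.6 - 42
     = 6.435165.
Step 4: Ties present; correction factor C = 1 - 24/(13^3 - 13) = 0.989011. Corrected H = 6.435165 / 0.989011 = 6.506667.
Step 5: Under H0, H ~ chi^2(2); p-value = 0.038645.
Step 6: alpha = 0.05. reject H0.

H = 6.5067, df = 2, p = 0.038645, reject H0.


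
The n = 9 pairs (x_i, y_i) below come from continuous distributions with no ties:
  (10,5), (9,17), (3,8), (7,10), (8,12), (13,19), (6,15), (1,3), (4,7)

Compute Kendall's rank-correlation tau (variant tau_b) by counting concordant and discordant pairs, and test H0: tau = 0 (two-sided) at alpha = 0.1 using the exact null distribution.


Step 1: Enumerate the 36 unordered pairs (i,j) with i<j and classify each by sign(x_j-x_i) * sign(y_j-y_i).
  (1,2):dx=-1,dy=+12->D; (1,3):dx=-7,dy=+3->D; (1,4):dx=-3,dy=+5->D; (1,5):dx=-2,dy=+7->D
  (1,6):dx=+3,dy=+14->C; (1,7):dx=-4,dy=+10->D; (1,8):dx=-9,dy=-2->C; (1,9):dx=-6,dy=+2->D
  (2,3):dx=-6,dy=-9->C; (2,4):dx=-2,dy=-7->C; (2,5):dx=-1,dy=-5->C; (2,6):dx=+4,dy=+2->C
  (2,7):dx=-3,dy=-2->C; (2,8):dx=-8,dy=-14->C; (2,9):dx=-5,dy=-10->C; (3,4):dx=+4,dy=+2->C
  (3,5):dx=+5,dy=+4->C; (3,6):dx=+10,dy=+11->C; (3,7):dx=+3,dy=+7->C; (3,8):dx=-2,dy=-5->C
  (3,9):dx=+1,dy=-1->D; (4,5):dx=+1,dy=+2->C; (4,6):dx=+6,dy=+9->C; (4,7):dx=-1,dy=+5->D
  (4,8):dx=-6,dy=-7->C; (4,9):dx=-3,dy=-3->C; (5,6):dx=+5,dy=+7->C; (5,7):dx=-2,dy=+3->D
  (5,8):dx=-7,dy=-9->C; (5,9):dx=-4,dy=-5->C; (6,7):dx=-7,dy=-4->C; (6,8):dx=-12,dy=-16->C
  (6,9):dx=-9,dy=-12->C; (7,8):dx=-5,dy=-12->C; (7,9):dx=-2,dy=-8->C; (8,9):dx=+3,dy=+4->C
Step 2: C = 27, D = 9, total pairs = 36.
Step 3: tau = (C - D)/(n(n-1)/2) = (27 - 9)/36 = 0.500000.
Step 4: Exact two-sided p-value (enumerate n! = 362880 permutations of y under H0): p = 0.075176.
Step 5: alpha = 0.1. reject H0.

tau_b = 0.5000 (C=27, D=9), p = 0.075176, reject H0.


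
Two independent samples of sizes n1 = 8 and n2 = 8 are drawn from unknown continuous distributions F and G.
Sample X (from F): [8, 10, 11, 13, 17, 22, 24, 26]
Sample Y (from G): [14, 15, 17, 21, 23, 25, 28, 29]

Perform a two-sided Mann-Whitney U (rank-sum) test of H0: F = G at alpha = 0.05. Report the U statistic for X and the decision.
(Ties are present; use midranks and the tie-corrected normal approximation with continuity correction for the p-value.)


Step 1: Combine and sort all 16 observations; assign midranks.
sorted (value, group): (8,X), (10,X), (11,X), (13,X), (14,Y), (15,Y), (17,X), (17,Y), (21,Y), (22,X), (23,Y), (24,X), (25,Y), (26,X), (28,Y), (29,Y)
ranks: 8->1, 10->2, 11->3, 13->4, 14->5, 15->6, 17->7.5, 17->7.5, 21->9, 22->10, 23->11, 24->12, 25->13, 26->14, 28->15, 29->16
Step 2: Rank sum for X: R1 = 1 + 2 + 3 + 4 + 7.5 + 10 + 12 + 14 = 53.5.
Step 3: U_X = R1 - n1(n1+1)/2 = 53.5 - 8*9/2 = 53.5 - 36 = 17.5.
       U_Y = n1*n2 - U_X = 64 - 17.5 = 46.5.
Step 4: Ties are present, so use the tie-corrected normal approximation (with continuity correction) for the p-value.
Step 5: p-value = 0.141189; compare to alpha = 0.05. fail to reject H0.

U_X = 17.5, p = 0.141189, fail to reject H0 at alpha = 0.05.


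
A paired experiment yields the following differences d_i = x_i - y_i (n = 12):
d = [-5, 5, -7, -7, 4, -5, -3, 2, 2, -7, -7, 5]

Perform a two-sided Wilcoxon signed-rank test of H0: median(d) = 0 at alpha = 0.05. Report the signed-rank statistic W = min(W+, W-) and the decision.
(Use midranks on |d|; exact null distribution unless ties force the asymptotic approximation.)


Step 1: Drop any zero differences (none here) and take |d_i|.
|d| = [5, 5, 7, 7, 4, 5, 3, 2, 2, 7, 7, 5]
Step 2: Midrank |d_i| (ties get averaged ranks).
ranks: |5|->6.5, |5|->6.5, |7|->10.5, |7|->10.5, |4|->4, |5|->6.5, |3|->3, |2|->1.5, |2|->1.5, |7|->10.5, |7|->10.5, |5|->6.5
Step 3: Attach original signs; sum ranks with positive sign and with negative sign.
W+ = 6.5 + 4 + 1.5 + 1.5 + 6.5 = 20
W- = 6.5 + 10.5 + 10.5 + 6.5 + 3 + 10.5 + 10.5 = 58
(Check: W+ + W- = 78 should equal n(n+1)/2 = 78.)
Step 4: Test statistic W = min(W+, W-) = 20.
Step 5: Ties in |d|, so use the tie-corrected normal approximation.
        E[W] = n(n+1)/4 = 12*13/4 = 39.
        Tie groups: |d|=2 (t=2), |d|=5 (t=4), |d|=7 (t=4); sum(t^3 - t) = 126.
        Var[W] = n(n+1)(2n+1)/24 - sum(t^3-t)/48 = 3900/24 - 126/48 = 159.875.
        z = (W - E[W]) / sqrt(Var[W]) = (20 - 39) / 12.6442 = -1.5027.
        Two-sided p = 2*Phi(z) = 0.132924.
Step 6: alpha = 0.05. fail to reject H0.

W+ = 20, W- = 58, W = min = 20, p = 0.132924, fail to reject H0.


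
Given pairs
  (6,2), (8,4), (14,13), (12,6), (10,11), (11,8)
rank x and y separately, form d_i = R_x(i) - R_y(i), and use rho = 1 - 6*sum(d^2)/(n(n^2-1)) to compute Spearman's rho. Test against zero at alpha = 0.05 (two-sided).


Step 1: Rank x and y separately (midranks; no ties here).
rank(x): 6->1, 8->2, 14->6, 12->5, 10->3, 11->4
rank(y): 2->1, 4->2, 13->6, 6->3, 11->5, 8->4
Step 2: d_i = R_x(i) - R_y(i); compute d_i^2.
  (1-1)^2=0, (2-2)^2=0, (6-6)^2=0, (5-3)^2=4, (3-5)^2=4, (4-4)^2=0
sum(d^2) = 8.
Step 3: rho = 1 - 6*8 / (6*(6^2 - 1)) = 1 - 48/210 = 0.771429.
Step 4: Under H0, t = rho * sqrt((n-2)/(1-rho^2)) = 2.4247 ~ t(4).
Step 5: Two-sided p-value from the t-distribution with 4 df = 0.072397.
Step 6: alpha = 0.05. fail to reject H0.

rho = 0.7714, p = 0.072397, fail to reject H0 at alpha = 0.05.


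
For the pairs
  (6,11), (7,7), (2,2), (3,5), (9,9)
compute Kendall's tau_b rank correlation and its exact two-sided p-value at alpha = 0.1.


Step 1: Enumerate the 10 unordered pairs (i,j) with i<j and classify each by sign(x_j-x_i) * sign(y_j-y_i).
  (1,2):dx=+1,dy=-4->D; (1,3):dx=-4,dy=-9->C; (1,4):dx=-3,dy=-6->C; (1,5):dx=+3,dy=-2->D
  (2,3):dx=-5,dy=-5->C; (2,4):dx=-4,dy=-2->C; (2,5):dx=+2,dy=+2->C; (3,4):dx=+1,dy=+3->C
  (3,5):dx=+7,dy=+7->C; (4,5):dx=+6,dy=+4->C
Step 2: C = 8, D = 2, total pairs = 10.
Step 3: tau = (C - D)/(n(n-1)/2) = (8 - 2)/10 = 0.600000.
Step 4: Exact two-sided p-value (enumerate n! = 120 permutations of y under H0): p = 0.233333.
Step 5: alpha = 0.1. fail to reject H0.

tau_b = 0.6000 (C=8, D=2), p = 0.233333, fail to reject H0.


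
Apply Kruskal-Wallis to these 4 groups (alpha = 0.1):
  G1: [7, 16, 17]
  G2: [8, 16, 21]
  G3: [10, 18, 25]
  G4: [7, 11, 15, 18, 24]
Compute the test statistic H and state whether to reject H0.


Step 1: Combine all N = 14 observations and assign midranks.
sorted (value, group, rank): (7,G1,1.5), (7,G4,1.5), (8,G2,3), (10,G3,4), (11,G4,5), (15,G4,6), (16,G1,7.5), (16,G2,7.5), (17,G1,9), (18,G3,10.5), (18,G4,10.5), (21,G2,12), (24,G4,13), (25,G3,14)
Step 2: Sum ranks within each group.
R_1 = 18 (n_1 = 3)
R_2 = 22.5 (n_2 = 3)
R_3 = 28.5 (n_3 = 3)
R_4 = 36 (n_4 = 5)
Step 3: H = 12/(N(N+1)) * sum(R_i^2/n_i) - 3(N+1)
     = 12/(14*15) * (18^2/3 + 22.5^2/3 + 28.5^2/3 + 36^2/5) - 3*15
     = 0.057143 * 806.7 - 45
     = 1.097143.
Step 4: Ties present; correction factor C = 1 - 18/(14^3 - 14) = 0.993407. Corrected H = 1.097143 / 0.993407 = 1.104425.
Step 5: Under H0, H ~ chi^2(3); p-value = 0.776006.
Step 6: alpha = 0.1. fail to reject H0.

H = 1.1044, df = 3, p = 0.776006, fail to reject H0.


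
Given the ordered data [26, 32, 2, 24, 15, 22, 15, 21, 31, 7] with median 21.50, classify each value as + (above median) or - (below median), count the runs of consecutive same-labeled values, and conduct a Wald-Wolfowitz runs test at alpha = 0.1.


Step 1: Compute median = 21.50; label A = above, B = below.
Labels in order: AABABABBAB  (n_A = 5, n_B = 5)
Step 2: Count runs R = 8.
Step 3: Under H0 (random ordering), E[R] = 2*n_A*n_B/(n_A+n_B) + 1 = 2*5*5/10 + 1 = 6.0000.
        Var[R] = 2*n_A*n_B*(2*n_A*n_B - n_A - n_B) / ((n_A+n_B)^2 * (n_A+n_B-1)) = 2000/900 = 2.2222.
        SD[R] = 1.4907.
Step 4: Continuity-corrected z = (R - 0.5 - E[R]) / SD[R] = (8 - 0.5 - 6.0000) / 1.4907 = 1.0062.
Step 5: Two-sided p-value via normal approximation = 2*(1 - Phi(|z|)) = 0.314305.
Step 6: alpha = 0.1. fail to reject H0.

R = 8, z = 1.0062, p = 0.314305, fail to reject H0.


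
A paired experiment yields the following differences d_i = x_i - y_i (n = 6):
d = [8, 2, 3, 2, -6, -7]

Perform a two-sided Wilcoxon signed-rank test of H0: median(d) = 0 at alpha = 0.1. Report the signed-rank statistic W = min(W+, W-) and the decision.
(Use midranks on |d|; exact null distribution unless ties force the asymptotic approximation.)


Step 1: Drop any zero differences (none here) and take |d_i|.
|d| = [8, 2, 3, 2, 6, 7]
Step 2: Midrank |d_i| (ties get averaged ranks).
ranks: |8|->6, |2|->1.5, |3|->3, |2|->1.5, |6|->4, |7|->5
Step 3: Attach original signs; sum ranks with positive sign and with negative sign.
W+ = 6 + 1.5 + 3 + 1.5 = 12
W- = 4 + 5 = 9
(Check: W+ + W- = 21 should equal n(n+1)/2 = 21.)
Step 4: Test statistic W = min(W+, W-) = 9.
Step 5: Ties in |d|, so use the tie-corrected normal approximation.
        E[W] = n(n+1)/4 = 6*7/4 = 10.5.
        Tie groups: |d|=2 (t=2); sum(t^3 - t) = 6.
        Var[W] = n(n+1)(2n+1)/24 - sum(t^3-t)/48 = 546/24 - 6/48 = 22.625.
        z = (W - E[W]) / sqrt(Var[W]) = (9 - 10.5) / 4.7566 = -0.3154.
        Two-sided p = 2*Phi(z) = 0.752494.
Step 6: alpha = 0.1. fail to reject H0.

W+ = 12, W- = 9, W = min = 9, p = 0.752494, fail to reject H0.


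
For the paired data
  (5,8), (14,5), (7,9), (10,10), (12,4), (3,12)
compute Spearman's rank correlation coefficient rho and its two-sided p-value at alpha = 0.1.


Step 1: Rank x and y separately (midranks; no ties here).
rank(x): 5->2, 14->6, 7->3, 10->4, 12->5, 3->1
rank(y): 8->3, 5->2, 9->4, 10->5, 4->1, 12->6
Step 2: d_i = R_x(i) - R_y(i); compute d_i^2.
  (2-3)^2=1, (6-2)^2=16, (3-4)^2=1, (4-5)^2=1, (5-1)^2=16, (1-6)^2=25
sum(d^2) = 60.
Step 3: rho = 1 - 6*60 / (6*(6^2 - 1)) = 1 - 360/210 = -0.714286.
Step 4: Under H0, t = rho * sqrt((n-2)/(1-rho^2)) = -2.0412 ~ t(4).
Step 5: Two-sided p-value from the t-distribution with 4 df = 0.110787.
Step 6: alpha = 0.1. fail to reject H0.

rho = -0.7143, p = 0.110787, fail to reject H0 at alpha = 0.1.


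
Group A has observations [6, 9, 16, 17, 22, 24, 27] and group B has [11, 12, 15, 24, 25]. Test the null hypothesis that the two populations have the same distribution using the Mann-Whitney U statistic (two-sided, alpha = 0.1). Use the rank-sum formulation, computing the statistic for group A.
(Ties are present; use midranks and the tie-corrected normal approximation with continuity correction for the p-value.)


Step 1: Combine and sort all 12 observations; assign midranks.
sorted (value, group): (6,X), (9,X), (11,Y), (12,Y), (15,Y), (16,X), (17,X), (22,X), (24,X), (24,Y), (25,Y), (27,X)
ranks: 6->1, 9->2, 11->3, 12->4, 15->5, 16->6, 17->7, 22->8, 24->9.5, 24->9.5, 25->11, 27->12
Step 2: Rank sum for X: R1 = 1 + 2 + 6 + 7 + 8 + 9.5 + 12 = 45.5.
Step 3: U_X = R1 - n1(n1+1)/2 = 45.5 - 7*8/2 = 45.5 - 28 = 17.5.
       U_Y = n1*n2 - U_X = 35 - 17.5 = 17.5.
Step 4: Ties are present, so use the tie-corrected normal approximation (with continuity correction) for the p-value.
Step 5: p-value = 1.000000; compare to alpha = 0.1. fail to reject H0.

U_X = 17.5, p = 1.000000, fail to reject H0 at alpha = 0.1.


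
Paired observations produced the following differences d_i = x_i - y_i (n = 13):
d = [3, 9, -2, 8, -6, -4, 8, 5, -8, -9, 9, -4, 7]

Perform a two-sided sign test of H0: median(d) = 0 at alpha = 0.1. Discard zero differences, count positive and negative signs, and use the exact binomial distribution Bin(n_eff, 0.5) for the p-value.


Step 1: Discard zero differences. Original n = 13; n_eff = number of nonzero differences = 13.
Nonzero differences (with sign): +3, +9, -2, +8, -6, -4, +8, +5, -8, -9, +9, -4, +7
Step 2: Count signs: positive = 7, negative = 6.
Step 3: Under H0: P(positive) = 0.5, so the number of positives S ~ Bin(13, 0.5).
Step 4: Two-sided exact p-value = sum of Bin(13,0.5) probabilities at or below the observed probability = 1.000000.
Step 5: alpha = 0.1. fail to reject H0.

n_eff = 13, pos = 7, neg = 6, p = 1.000000, fail to reject H0.


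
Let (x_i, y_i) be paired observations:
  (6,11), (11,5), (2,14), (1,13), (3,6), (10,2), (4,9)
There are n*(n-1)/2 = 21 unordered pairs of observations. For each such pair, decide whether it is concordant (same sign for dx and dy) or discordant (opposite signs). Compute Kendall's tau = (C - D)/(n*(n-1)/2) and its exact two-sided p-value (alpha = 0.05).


Step 1: Enumerate the 21 unordered pairs (i,j) with i<j and classify each by sign(x_j-x_i) * sign(y_j-y_i).
  (1,2):dx=+5,dy=-6->D; (1,3):dx=-4,dy=+3->D; (1,4):dx=-5,dy=+2->D; (1,5):dx=-3,dy=-5->C
  (1,6):dx=+4,dy=-9->D; (1,7):dx=-2,dy=-2->C; (2,3):dx=-9,dy=+9->D; (2,4):dx=-10,dy=+8->D
  (2,5):dx=-8,dy=+1->D; (2,6):dx=-1,dy=-3->C; (2,7):dx=-7,dy=+4->D; (3,4):dx=-1,dy=-1->C
  (3,5):dx=+1,dy=-8->D; (3,6):dx=+8,dy=-12->D; (3,7):dx=+2,dy=-5->D; (4,5):dx=+2,dy=-7->D
  (4,6):dx=+9,dy=-11->D; (4,7):dx=+3,dy=-4->D; (5,6):dx=+7,dy=-4->D; (5,7):dx=+1,dy=+3->C
  (6,7):dx=-6,dy=+7->D
Step 2: C = 5, D = 16, total pairs = 21.
Step 3: tau = (C - D)/(n(n-1)/2) = (5 - 16)/21 = -0.523810.
Step 4: Exact two-sided p-value (enumerate n! = 5040 permutations of y under H0): p = 0.136111.
Step 5: alpha = 0.05. fail to reject H0.

tau_b = -0.5238 (C=5, D=16), p = 0.136111, fail to reject H0.


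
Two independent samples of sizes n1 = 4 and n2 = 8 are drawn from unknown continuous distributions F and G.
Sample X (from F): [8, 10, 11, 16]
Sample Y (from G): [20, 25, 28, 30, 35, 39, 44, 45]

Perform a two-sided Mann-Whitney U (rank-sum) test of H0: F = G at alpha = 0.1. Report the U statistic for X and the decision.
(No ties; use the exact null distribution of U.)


Step 1: Combine and sort all 12 observations; assign midranks.
sorted (value, group): (8,X), (10,X), (11,X), (16,X), (20,Y), (25,Y), (28,Y), (30,Y), (35,Y), (39,Y), (44,Y), (45,Y)
ranks: 8->1, 10->2, 11->3, 16->4, 20->5, 25->6, 28->7, 30->8, 35->9, 39->10, 44->11, 45->12
Step 2: Rank sum for X: R1 = 1 + 2 + 3 + 4 = 10.
Step 3: U_X = R1 - n1(n1+1)/2 = 10 - 4*5/2 = 10 - 10 = 0.
       U_Y = n1*n2 - U_X = 32 - 0 = 32.
Step 4: No ties, so the exact null distribution of U (based on enumerating the C(12,4) = 495 equally likely rank assignments) gives the two-sided p-value.
Step 5: p-value = 0.004040; compare to alpha = 0.1. reject H0.

U_X = 0, p = 0.004040, reject H0 at alpha = 0.1.


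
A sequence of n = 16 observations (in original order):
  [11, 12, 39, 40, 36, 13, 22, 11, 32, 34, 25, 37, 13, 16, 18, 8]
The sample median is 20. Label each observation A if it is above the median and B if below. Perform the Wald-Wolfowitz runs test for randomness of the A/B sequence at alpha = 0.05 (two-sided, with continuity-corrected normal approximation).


Step 1: Compute median = 20; label A = above, B = below.
Labels in order: BBAAABABAAAABBBB  (n_A = 8, n_B = 8)
Step 2: Count runs R = 7.
Step 3: Under H0 (random ordering), E[R] = 2*n_A*n_B/(n_A+n_B) + 1 = 2*8*8/16 + 1 = 9.0000.
        Var[R] = 2*n_A*n_B*(2*n_A*n_B - n_A - n_B) / ((n_A+n_B)^2 * (n_A+n_B-1)) = 14336/3840 = 3.7333.
        SD[R] = 1.9322.
Step 4: Continuity-corrected z = (R + 0.5 - E[R]) / SD[R] = (7 + 0.5 - 9.0000) / 1.9322 = -0.7763.
Step 5: Two-sided p-value via normal approximation = 2*(1 - Phi(|z|)) = 0.437558.
Step 6: alpha = 0.05. fail to reject H0.

R = 7, z = -0.7763, p = 0.437558, fail to reject H0.


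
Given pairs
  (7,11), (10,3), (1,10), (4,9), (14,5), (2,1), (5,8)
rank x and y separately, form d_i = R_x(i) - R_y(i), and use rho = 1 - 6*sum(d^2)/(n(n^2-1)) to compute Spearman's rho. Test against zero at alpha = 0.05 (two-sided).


Step 1: Rank x and y separately (midranks; no ties here).
rank(x): 7->5, 10->6, 1->1, 4->3, 14->7, 2->2, 5->4
rank(y): 11->7, 3->2, 10->6, 9->5, 5->3, 1->1, 8->4
Step 2: d_i = R_x(i) - R_y(i); compute d_i^2.
  (5-7)^2=4, (6-2)^2=16, (1-6)^2=25, (3-5)^2=4, (7-3)^2=16, (2-1)^2=1, (4-4)^2=0
sum(d^2) = 66.
Step 3: rho = 1 - 6*66 / (7*(7^2 - 1)) = 1 - 396/336 = -0.178571.
Step 4: Under H0, t = rho * sqrt((n-2)/(1-rho^2)) = -0.4058 ~ t(5).
Step 5: Two-sided p-value from the t-distribution with 5 df = 0.701658.
Step 6: alpha = 0.05. fail to reject H0.

rho = -0.1786, p = 0.701658, fail to reject H0 at alpha = 0.05.


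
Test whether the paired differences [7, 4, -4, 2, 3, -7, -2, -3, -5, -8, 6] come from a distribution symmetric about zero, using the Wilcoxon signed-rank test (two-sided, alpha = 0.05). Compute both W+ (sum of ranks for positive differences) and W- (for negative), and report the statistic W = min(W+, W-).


Step 1: Drop any zero differences (none here) and take |d_i|.
|d| = [7, 4, 4, 2, 3, 7, 2, 3, 5, 8, 6]
Step 2: Midrank |d_i| (ties get averaged ranks).
ranks: |7|->9.5, |4|->5.5, |4|->5.5, |2|->1.5, |3|->3.5, |7|->9.5, |2|->1.5, |3|->3.5, |5|->7, |8|->11, |6|->8
Step 3: Attach original signs; sum ranks with positive sign and with negative sign.
W+ = 9.5 + 5.5 + 1.5 + 3.5 + 8 = 28
W- = 5.5 + 9.5 + 1.5 + 3.5 + 7 + 11 = 38
(Check: W+ + W- = 66 should equal n(n+1)/2 = 66.)
Step 4: Test statistic W = min(W+, W-) = 28.
Step 5: Ties in |d|, so use the tie-corrected normal approximation.
        E[W] = n(n+1)/4 = 11*12/4 = 33.
        Tie groups: |d|=2 (t=2), |d|=3 (t=2), |d|=4 (t=2), |d|=7 (t=2); sum(t^3 - t) = 24.
        Var[W] = n(n+1)(2n+1)/24 - sum(t^3-t)/48 = 3036/24 - 24/48 = 126.
        z = (W - E[W]) / sqrt(Var[W]) = (28 - 33) / 11.2250 = -0.4454.
        Two-sided p = 2*Phi(z) = 0.656005.
Step 6: alpha = 0.05. fail to reject H0.

W+ = 28, W- = 38, W = min = 28, p = 0.656005, fail to reject H0.
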